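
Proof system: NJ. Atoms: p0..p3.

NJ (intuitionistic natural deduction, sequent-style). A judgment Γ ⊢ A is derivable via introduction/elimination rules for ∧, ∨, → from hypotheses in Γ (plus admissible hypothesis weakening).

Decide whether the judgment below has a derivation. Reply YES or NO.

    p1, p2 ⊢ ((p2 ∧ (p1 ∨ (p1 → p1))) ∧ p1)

Derivation trace:
[∧I] p1, p2 ⊢ ((p2 ∧ (p1 ∨ (p1 → p1))) ∧ p1)
  [∧I] p2 ⊢ (p2 ∧ (p1 ∨ (p1 → p1)))
    [Ax] p2 ⊢ p2
    [∨I₂]  ⊢ (p1 ∨ (p1 → p1))
      [→I]  ⊢ (p1 → p1)
        [Ax] p1 ⊢ p1
  [Ax] p1 ⊢ p1

Result: YES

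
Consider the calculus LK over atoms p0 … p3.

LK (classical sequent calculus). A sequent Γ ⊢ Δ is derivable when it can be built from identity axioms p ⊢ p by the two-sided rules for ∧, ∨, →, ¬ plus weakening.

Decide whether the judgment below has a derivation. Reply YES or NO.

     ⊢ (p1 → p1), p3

Derivation trace:
[WR]  ⊢ (p1 → p1), p3
  [→R]  ⊢ (p1 → p1)
    [Ax] p1 ⊢ p1

Result: YES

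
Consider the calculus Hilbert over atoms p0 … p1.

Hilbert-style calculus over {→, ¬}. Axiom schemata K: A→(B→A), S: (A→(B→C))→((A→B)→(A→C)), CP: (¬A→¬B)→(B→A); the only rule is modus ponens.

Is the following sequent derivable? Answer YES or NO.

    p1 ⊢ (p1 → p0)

Search for a countermodel by truth-table:
  v=00: Γ:[p1=F] Δ:[(p1 → p0)=T] refutes=False
  v=01: Γ:[p1=T] Δ:[(p1 → p0)=F] refutes=True  ← countermodel

Result: NO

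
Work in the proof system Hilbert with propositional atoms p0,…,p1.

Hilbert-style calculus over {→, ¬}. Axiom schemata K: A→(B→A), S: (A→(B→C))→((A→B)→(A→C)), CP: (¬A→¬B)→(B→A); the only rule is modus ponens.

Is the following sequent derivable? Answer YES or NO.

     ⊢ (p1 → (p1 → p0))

Truth-table refutation:
  v=00: Γ:[] Δ:[(p1 → (p1 → p0))=T] refutes=False
  v=01: Γ:[] Δ:[(p1 → (p1 → p0))=F] refutes=True  ← countermodel

Result: NO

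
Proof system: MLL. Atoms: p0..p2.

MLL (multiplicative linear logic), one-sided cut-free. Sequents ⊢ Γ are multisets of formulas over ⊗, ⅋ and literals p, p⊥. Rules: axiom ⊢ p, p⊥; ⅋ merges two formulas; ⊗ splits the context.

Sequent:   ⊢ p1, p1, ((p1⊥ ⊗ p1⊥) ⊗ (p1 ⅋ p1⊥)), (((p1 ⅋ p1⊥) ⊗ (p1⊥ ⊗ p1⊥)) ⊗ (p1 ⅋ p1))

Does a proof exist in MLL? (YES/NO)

Derivation trace:
[⊗]  ⊢ p1, p1, ((p1⊥ ⊗ p1⊥) ⊗ (p1 ⅋ p1⊥)), (((p1 ⅋ p1⊥) ⊗ (p1⊥ ⊗ p1⊥)) ⊗ (p1 ⅋ p1))
  [⊗]  ⊢ p1, p1, ((p1 ⅋ p1⊥) ⊗ (p1⊥ ⊗ p1⊥))
    [⅋]  ⊢ (p1 ⅋ p1⊥)
      [Ax]  ⊢ p1, p1⊥
    [⊗]  ⊢ p1, p1, (p1⊥ ⊗ p1⊥)
      [Ax]  ⊢ p1, p1⊥
      [Ax]  ⊢ p1, p1⊥
  [⅋]  ⊢ ((p1⊥ ⊗ p1⊥) ⊗ (p1 ⅋ p1⊥)), (p1 ⅋ p1)
    [⊗]  ⊢ p1, p1, ((p1⊥ ⊗ p1⊥) ⊗ (p1 ⅋ p1⊥))
      [⊗]  ⊢ p1, p1, (p1⊥ ⊗ p1⊥)
        [Ax]  ⊢ p1, p1⊥
        [Ax]  ⊢ p1, p1⊥
      [⅋]  ⊢ (p1 ⅋ p1⊥)
        [Ax]  ⊢ p1, p1⊥

Result: YES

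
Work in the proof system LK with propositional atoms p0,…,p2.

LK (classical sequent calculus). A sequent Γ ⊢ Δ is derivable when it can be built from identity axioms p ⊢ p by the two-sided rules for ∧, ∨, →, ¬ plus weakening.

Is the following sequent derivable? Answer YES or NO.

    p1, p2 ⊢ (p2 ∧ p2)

Proof tree:
[∧R] p1, p2 ⊢ (p2 ∧ p2)
  [Ax] p2 ⊢ p2
  [WL] p2, p1 ⊢ p2
    [Ax] p2 ⊢ p2

Result: YES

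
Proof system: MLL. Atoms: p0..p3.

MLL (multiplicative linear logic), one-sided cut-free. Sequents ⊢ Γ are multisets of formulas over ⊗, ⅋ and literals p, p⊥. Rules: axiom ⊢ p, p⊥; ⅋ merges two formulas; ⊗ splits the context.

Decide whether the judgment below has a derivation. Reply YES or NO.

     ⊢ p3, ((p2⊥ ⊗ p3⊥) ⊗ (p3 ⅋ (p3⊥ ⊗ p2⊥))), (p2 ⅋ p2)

Derivation trace:
[⅋]  ⊢ p3, ((p2⊥ ⊗ p3⊥) ⊗ (p3 ⅋ (p3⊥ ⊗ p2⊥))), (p2 ⅋ p2)
  [⊗]  ⊢ p2, p3, p2, ((p2⊥ ⊗ p3⊥) ⊗ (p3 ⅋ (p3⊥ ⊗ p2⊥)))
    [⊗]  ⊢ p2, p3, (p2⊥ ⊗ p3⊥)
      [Ax]  ⊢ p2, p2⊥
      [Ax]  ⊢ p3, p3⊥
    [⅋]  ⊢ p2, (p3 ⅋ (p3⊥ ⊗ p2⊥))
      [⊗]  ⊢ p3, p2, (p3⊥ ⊗ p2⊥)
        [Ax]  ⊢ p3, p3⊥
        [Ax]  ⊢ p2, p2⊥

Result: YES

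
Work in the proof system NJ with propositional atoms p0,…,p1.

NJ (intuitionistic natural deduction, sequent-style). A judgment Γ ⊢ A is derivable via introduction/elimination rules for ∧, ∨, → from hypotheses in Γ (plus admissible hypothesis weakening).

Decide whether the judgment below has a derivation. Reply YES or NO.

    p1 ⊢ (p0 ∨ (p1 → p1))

Derivation (root first):
[∨I₂] p1 ⊢ (p0 ∨ (p1 → p1))
  [→I] p1 ⊢ (p1 → p1)
    [Wk] p1, p1 ⊢ p1
      [Ax] p1 ⊢ p1

Result: YES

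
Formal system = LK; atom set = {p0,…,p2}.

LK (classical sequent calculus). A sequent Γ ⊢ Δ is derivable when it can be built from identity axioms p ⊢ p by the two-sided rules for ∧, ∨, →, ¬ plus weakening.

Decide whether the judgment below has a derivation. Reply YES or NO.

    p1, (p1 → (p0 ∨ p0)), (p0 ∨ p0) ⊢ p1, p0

Proof tree:
[∨L] p1, (p1 → (p0 ∨ p0)), (p0 ∨ p0) ⊢ p1, p0
  [WL] p1, (p1 → (p0 ∨ p0)), p0 ⊢ p0
    [→L] p1, (p1 → (p0 ∨ p0)) ⊢ p0
      [Ax] p1 ⊢ p1
      [∨L] (p0 ∨ p0) ⊢ p0
        [Ax] p0 ⊢ p0
        [Ax] p0 ⊢ p0
  [WL] p1, p0 ⊢ p1
    [Ax] p1 ⊢ p1

Result: YES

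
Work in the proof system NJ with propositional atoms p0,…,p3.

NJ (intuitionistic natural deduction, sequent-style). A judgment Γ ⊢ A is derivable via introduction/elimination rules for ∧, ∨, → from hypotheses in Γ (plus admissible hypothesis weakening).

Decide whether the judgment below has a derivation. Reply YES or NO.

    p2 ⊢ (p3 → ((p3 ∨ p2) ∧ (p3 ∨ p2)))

Derivation trace:
[→I] p2 ⊢ (p3 → ((p3 ∨ p2) ∧ (p3 ∨ p2)))
  [∧I] p2, p3 ⊢ ((p3 ∨ p2) ∧ (p3 ∨ p2))
    [Wk] p2, p3 ⊢ (p3 ∨ p2)
      [∨I₂] p2 ⊢ (p3 ∨ p2)
        [Ax] p2 ⊢ p2
    [∨I₂] p2 ⊢ (p3 ∨ p2)
      [Ax] p2 ⊢ p2

Result: YES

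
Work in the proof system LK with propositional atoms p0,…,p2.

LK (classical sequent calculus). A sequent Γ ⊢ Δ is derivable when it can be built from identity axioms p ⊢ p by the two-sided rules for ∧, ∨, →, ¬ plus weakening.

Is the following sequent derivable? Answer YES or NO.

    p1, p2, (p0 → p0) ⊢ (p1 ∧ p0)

Truth-table refutation:
  v=000: Γ:[p1=F, p2=F, (p0 → p0)=T] Δ:[(p1 ∧ p0)=F] refutes=False
  v=001: Γ:[p1=F, p2=T, (p0 → p0)=T] Δ:[(p1 ∧ p0)=F] refutes=False
  v=010: Γ:[p1=T, p2=F, (p0 → p0)=T] Δ:[(p1 ∧ p0)=F] refutes=False
  v=011: Γ:[p1=T, p2=T, (p0 → p0)=T] Δ:[(p1 ∧ p0)=F] refutes=True  ← countermodel

Result: NO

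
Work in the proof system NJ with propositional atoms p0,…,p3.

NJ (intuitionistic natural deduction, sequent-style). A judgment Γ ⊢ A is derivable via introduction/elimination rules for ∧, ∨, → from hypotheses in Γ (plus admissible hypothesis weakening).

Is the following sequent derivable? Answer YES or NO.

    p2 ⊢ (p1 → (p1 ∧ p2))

Proof tree:
[→I] p2 ⊢ (p1 → (p1 ∧ p2))
  [∧I] p1, p2 ⊢ (p1 ∧ p2)
    [Ax] p1 ⊢ p1
    [Ax] p2 ⊢ p2

Result: YES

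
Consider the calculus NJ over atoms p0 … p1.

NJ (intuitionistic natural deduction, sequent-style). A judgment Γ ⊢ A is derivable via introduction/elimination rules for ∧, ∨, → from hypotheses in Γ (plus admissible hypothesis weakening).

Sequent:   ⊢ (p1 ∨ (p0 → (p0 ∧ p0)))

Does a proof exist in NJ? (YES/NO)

Proof tree:
[∨I₂]  ⊢ (p1 ∨ (p0 → (p0 ∧ p0)))
  [→I]  ⊢ (p0 → (p0 ∧ p0))
    [∧I] p0 ⊢ (p0 ∧ p0)
      [Ax] p0 ⊢ p0
      [Ax] p0 ⊢ p0

Result: YES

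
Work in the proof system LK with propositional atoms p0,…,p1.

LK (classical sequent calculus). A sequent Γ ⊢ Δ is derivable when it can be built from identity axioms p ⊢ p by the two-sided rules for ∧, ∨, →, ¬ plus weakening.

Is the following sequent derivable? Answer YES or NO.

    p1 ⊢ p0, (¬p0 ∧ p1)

Derivation trace:
[∧R] p1 ⊢ p0, (¬p0 ∧ p1)
  [¬R]  ⊢ p0, ¬p0
    [Ax] p0 ⊢ p0
  [Ax] p1 ⊢ p1

Result: YES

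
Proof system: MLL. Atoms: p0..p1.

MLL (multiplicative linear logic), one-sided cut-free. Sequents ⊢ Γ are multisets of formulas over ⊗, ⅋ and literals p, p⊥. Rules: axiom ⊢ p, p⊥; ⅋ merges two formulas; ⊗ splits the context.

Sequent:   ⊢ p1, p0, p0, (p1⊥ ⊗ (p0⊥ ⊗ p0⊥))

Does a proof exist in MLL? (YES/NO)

Proof tree:
[⊗]  ⊢ p1, p0, p0, (p1⊥ ⊗ (p0⊥ ⊗ p0⊥))
  [Ax]  ⊢ p1, p1⊥
  [⊗]  ⊢ p0, p0, (p0⊥ ⊗ p0⊥)
    [Ax]  ⊢ p0, p0⊥
    [Ax]  ⊢ p0, p0⊥

Result: YES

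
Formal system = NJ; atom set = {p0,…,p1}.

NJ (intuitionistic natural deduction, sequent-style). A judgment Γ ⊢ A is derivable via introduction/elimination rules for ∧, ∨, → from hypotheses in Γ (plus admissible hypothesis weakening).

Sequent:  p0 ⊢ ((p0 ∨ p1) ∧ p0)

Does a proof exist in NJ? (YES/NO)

Derivation trace:
[∧I] p0 ⊢ ((p0 ∨ p1) ∧ p0)
  [∨I₁] p0 ⊢ (p0 ∨ p1)
    [Ax] p0 ⊢ p0
  [Ax] p0 ⊢ p0

Result: YES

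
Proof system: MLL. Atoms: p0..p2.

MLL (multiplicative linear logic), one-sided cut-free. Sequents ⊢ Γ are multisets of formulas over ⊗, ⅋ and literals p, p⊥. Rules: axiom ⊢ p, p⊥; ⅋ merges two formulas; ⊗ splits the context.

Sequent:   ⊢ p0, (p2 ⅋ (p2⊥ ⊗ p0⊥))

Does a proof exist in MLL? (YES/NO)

Derivation (root first):
[⅋]  ⊢ p0, (p2 ⅋ (p2⊥ ⊗ p0⊥))
  [⊗]  ⊢ p2, p0, (p2⊥ ⊗ p0⊥)
    [Ax]  ⊢ p2, p2⊥
    [Ax]  ⊢ p0, p0⊥

Result: YES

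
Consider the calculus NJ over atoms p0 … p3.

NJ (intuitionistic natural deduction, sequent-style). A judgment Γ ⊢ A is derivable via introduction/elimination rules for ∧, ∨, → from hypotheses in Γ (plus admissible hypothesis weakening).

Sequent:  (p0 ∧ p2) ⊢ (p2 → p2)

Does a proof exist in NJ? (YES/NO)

Derivation trace:
[Wk] (p0 ∧ p2) ⊢ (p2 → p2)
  [→I]  ⊢ (p2 → p2)
    [Ax] p2 ⊢ p2

Result: YES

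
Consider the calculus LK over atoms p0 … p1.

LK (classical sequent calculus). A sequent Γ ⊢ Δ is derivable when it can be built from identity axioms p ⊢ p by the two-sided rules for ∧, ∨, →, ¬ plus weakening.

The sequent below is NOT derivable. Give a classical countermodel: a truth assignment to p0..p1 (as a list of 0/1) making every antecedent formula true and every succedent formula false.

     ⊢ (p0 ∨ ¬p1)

Truth-table refutation:
  v=00: Γ:[] Δ:[(p0 ∨ ¬p1)=T] refutes=False
  v=01: Γ:[] Δ:[(p0 ∨ ¬p1)=F] refutes=True  ← countermodel

Result: [0, 1]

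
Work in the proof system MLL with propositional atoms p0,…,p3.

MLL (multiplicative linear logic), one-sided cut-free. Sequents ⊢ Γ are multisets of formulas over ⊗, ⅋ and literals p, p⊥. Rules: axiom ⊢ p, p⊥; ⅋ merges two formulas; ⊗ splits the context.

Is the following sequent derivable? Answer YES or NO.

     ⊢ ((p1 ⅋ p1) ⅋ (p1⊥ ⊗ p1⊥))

Derivation (root first):
[⅋]  ⊢ ((p1 ⅋ p1) ⅋ (p1⊥ ⊗ p1⊥))
  [⅋]  ⊢ (p1⊥ ⊗ p1⊥), (p1 ⅋ p1)
    [⊗]  ⊢ p1, p1, (p1⊥ ⊗ p1⊥)
      [Ax]  ⊢ p1, p1⊥
      [Ax]  ⊢ p1, p1⊥

Result: YES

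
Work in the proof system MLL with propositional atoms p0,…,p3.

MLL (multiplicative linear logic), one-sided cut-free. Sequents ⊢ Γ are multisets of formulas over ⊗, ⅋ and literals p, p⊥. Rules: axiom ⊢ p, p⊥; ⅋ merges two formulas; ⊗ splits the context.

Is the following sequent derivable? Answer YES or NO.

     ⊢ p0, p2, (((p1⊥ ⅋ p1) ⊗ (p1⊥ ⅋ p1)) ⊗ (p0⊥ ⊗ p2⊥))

Derivation trace:
[⊗]  ⊢ p0, p2, (((p1⊥ ⅋ p1) ⊗ (p1⊥ ⅋ p1)) ⊗ (p0⊥ ⊗ p2⊥))
  [⊗]  ⊢ ((p1⊥ ⅋ p1) ⊗ (p1⊥ ⅋ p1))
    [⅋]  ⊢ (p1⊥ ⅋ p1)
      [Ax]  ⊢ p1, p1⊥
    [⅋]  ⊢ (p1⊥ ⅋ p1)
      [Ax]  ⊢ p1, p1⊥
  [⊗]  ⊢ p0, p2, (p0⊥ ⊗ p2⊥)
    [Ax]  ⊢ p0, p0⊥
    [Ax]  ⊢ p2, p2⊥

Result: YES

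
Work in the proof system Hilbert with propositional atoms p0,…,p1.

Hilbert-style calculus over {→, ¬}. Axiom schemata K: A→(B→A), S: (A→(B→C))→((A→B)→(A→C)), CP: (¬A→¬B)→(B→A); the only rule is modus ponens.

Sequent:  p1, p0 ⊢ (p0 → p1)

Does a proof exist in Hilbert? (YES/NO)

Derivation (root first):
[MP] p1, p0 ⊢ (p0 → p1)
  [K]  ⊢ (p1 → (p0 → p1))
  [MP] p1, p0 ⊢ p1
    [MP] p1 ⊢ (p0 → p1)
      [K]  ⊢ (p1 → (p0 → p1))
      [Hyp] p1 ⊢ p1
    [Hyp] p0 ⊢ p0

Result: YES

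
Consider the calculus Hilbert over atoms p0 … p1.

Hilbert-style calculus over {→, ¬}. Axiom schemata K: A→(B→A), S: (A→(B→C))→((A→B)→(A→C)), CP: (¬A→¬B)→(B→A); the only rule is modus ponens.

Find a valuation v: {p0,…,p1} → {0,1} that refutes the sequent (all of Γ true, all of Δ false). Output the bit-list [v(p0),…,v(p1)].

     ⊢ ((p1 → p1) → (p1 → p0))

Truth-table refutation:
  v=00: Γ:[] Δ:[((p1 → p1) → (p1 → p0))=T] refutes=False
  v=01: Γ:[] Δ:[((p1 → p1) → (p1 → p0))=F] refutes=True  ← countermodel

Result: [0, 1]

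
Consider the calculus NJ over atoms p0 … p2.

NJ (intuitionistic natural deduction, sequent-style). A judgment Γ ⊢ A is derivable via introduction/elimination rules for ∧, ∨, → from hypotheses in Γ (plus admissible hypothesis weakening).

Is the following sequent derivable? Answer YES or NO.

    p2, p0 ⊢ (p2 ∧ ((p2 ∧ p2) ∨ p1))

Proof tree:
[Wk] p2, p0 ⊢ (p2 ∧ ((p2 ∧ p2) ∨ p1))
  [∧I] p2 ⊢ (p2 ∧ ((p2 ∧ p2) ∨ p1))
    [Ax] p2 ⊢ p2
    [∨I₁] p2 ⊢ ((p2 ∧ p2) ∨ p1)
      [∧I] p2 ⊢ (p2 ∧ p2)
        [Ax] p2 ⊢ p2
        [Ax] p2 ⊢ p2

Result: YES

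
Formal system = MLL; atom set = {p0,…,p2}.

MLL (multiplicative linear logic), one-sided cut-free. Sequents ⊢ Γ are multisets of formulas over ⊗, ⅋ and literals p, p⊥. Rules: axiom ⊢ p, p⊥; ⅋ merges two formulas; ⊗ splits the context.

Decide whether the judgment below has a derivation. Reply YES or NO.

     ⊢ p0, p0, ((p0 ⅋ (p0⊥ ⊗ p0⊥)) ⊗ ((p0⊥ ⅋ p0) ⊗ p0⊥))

Derivation (root first):
[⊗]  ⊢ p0, p0, ((p0 ⅋ (p0⊥ ⊗ p0⊥)) ⊗ ((p0⊥ ⅋ p0) ⊗ p0⊥))
  [⅋]  ⊢ p0, (p0 ⅋ (p0⊥ ⊗ p0⊥))
    [⊗]  ⊢ p0, p0, (p0⊥ ⊗ p0⊥)
      [Ax]  ⊢ p0, p0⊥
      [Ax]  ⊢ p0, p0⊥
  [⊗]  ⊢ p0, ((p0⊥ ⅋ p0) ⊗ p0⊥)
    [⅋]  ⊢ (p0⊥ ⅋ p0)
      [Ax]  ⊢ p0, p0⊥
    [Ax]  ⊢ p0, p0⊥

Result: YES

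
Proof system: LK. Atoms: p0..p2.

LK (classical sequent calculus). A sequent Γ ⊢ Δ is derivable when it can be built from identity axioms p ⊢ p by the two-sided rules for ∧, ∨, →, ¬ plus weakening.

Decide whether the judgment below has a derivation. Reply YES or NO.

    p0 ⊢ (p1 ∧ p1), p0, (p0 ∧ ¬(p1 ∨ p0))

Proof tree:
[∧R] p0 ⊢ (p1 ∧ p1), p0, (p0 ∧ ¬(p1 ∨ p0))
  [Ax] p0 ⊢ p0
  [¬R]  ⊢ (p1 ∧ p1), p0, ¬(p1 ∨ p0)
    [∨L] (p1 ∨ p0) ⊢ (p1 ∧ p1), p0
      [∧R] p1 ⊢ (p1 ∧ p1)
        [Ax] p1 ⊢ p1
        [Ax] p1 ⊢ p1
      [Ax] p0 ⊢ p0

Result: YES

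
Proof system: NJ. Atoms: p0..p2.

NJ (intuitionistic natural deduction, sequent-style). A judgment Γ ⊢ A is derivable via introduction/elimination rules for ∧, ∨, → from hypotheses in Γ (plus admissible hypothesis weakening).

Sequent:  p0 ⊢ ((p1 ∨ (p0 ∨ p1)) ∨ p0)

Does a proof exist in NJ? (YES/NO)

Proof tree:
[∨I₁] p0 ⊢ ((p1 ∨ (p0 ∨ p1)) ∨ p0)
  [∨I₂] p0 ⊢ (p1 ∨ (p0 ∨ p1))
    [∨I₁] p0 ⊢ (p0 ∨ p1)
      [Ax] p0 ⊢ p0

Result: YES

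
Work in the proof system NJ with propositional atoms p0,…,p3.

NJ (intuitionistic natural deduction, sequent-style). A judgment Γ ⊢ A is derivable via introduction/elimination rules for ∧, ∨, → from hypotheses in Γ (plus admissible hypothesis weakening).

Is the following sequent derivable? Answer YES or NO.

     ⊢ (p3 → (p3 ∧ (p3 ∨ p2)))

Derivation trace:
[→I]  ⊢ (p3 → (p3 ∧ (p3 ∨ p2)))
  [∧I] p3 ⊢ (p3 ∧ (p3 ∨ p2))
    [Ax] p3 ⊢ p3
    [∨I₁] p3 ⊢ (p3 ∨ p2)
      [Ax] p3 ⊢ p3

Result: YES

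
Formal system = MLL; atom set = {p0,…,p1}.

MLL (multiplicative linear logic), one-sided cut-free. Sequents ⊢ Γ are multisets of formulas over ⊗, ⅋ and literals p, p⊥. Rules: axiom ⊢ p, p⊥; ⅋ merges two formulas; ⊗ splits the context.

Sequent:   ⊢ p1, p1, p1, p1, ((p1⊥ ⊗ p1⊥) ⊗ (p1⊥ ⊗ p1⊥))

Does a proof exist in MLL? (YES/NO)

Proof tree:
[⊗]  ⊢ p1, p1, p1, p1, ((p1⊥ ⊗ p1⊥) ⊗ (p1⊥ ⊗ p1⊥))
  [⊗]  ⊢ p1, p1, (p1⊥ ⊗ p1⊥)
    [Ax]  ⊢ p1, p1⊥
    [Ax]  ⊢ p1, p1⊥
  [⊗]  ⊢ p1, p1, (p1⊥ ⊗ p1⊥)
    [Ax]  ⊢ p1, p1⊥
    [Ax]  ⊢ p1, p1⊥

Result: YES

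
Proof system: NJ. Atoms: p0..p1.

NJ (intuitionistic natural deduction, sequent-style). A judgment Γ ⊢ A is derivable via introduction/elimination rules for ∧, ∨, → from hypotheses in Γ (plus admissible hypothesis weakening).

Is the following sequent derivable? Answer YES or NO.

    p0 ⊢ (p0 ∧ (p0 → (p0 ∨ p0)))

Proof tree:
[∧I] p0 ⊢ (p0 ∧ (p0 → (p0 ∨ p0)))
  [Ax] p0 ⊢ p0
  [→I]  ⊢ (p0 → (p0 ∨ p0))
    [∨I₂] p0 ⊢ (p0 ∨ p0)
      [Ax] p0 ⊢ p0

Result: YES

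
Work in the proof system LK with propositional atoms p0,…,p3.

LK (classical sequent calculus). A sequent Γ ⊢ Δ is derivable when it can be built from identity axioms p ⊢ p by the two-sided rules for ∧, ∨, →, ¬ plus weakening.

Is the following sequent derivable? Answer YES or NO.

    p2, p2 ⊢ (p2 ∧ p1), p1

Search for a countermodel by truth-table:
  v=0000: Γ:[p2=F, p2=F] Δ:[(p2 ∧ p1)=F, p1=F] refutes=False
  v=0001: Γ:[p2=F, p2=F] Δ:[(p2 ∧ p1)=F, p1=F] refutes=False
  v=0010: Γ:[p2=T, p2=T] Δ:[(p2 ∧ p1)=F, p1=F] refutes=True  ← countermodel

Result: NO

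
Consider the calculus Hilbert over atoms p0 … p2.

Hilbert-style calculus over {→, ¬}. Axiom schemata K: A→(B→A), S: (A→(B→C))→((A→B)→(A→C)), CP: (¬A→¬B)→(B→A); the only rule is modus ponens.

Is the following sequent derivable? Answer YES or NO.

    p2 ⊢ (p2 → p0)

Search for a countermodel by truth-table:
  v=000: Γ:[p2=F] Δ:[(p2 → p0)=T] refutes=False
  v=001: Γ:[p2=T] Δ:[(p2 → p0)=F] refutes=True  ← countermodel

Result: NO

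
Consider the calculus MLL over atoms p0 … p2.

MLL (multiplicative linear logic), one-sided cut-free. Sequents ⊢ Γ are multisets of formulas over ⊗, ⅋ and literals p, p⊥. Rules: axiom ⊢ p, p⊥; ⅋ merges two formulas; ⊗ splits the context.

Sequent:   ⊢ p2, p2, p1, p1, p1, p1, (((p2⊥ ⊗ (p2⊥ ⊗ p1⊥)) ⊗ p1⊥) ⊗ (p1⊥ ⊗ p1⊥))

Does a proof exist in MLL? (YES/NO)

Proof tree:
[⊗]  ⊢ p2, p2, p1, p1, p1, p1, (((p2⊥ ⊗ (p2⊥ ⊗ p1⊥)) ⊗ p1⊥) ⊗ (p1⊥ ⊗ p1⊥))
  [⊗]  ⊢ p2, p2, p1, p1, ((p2⊥ ⊗ (p2⊥ ⊗ p1⊥)) ⊗ p1⊥)
    [⊗]  ⊢ p2, p2, p1, (p2⊥ ⊗ (p2⊥ ⊗ p1⊥))
      [Ax]  ⊢ p2, p2⊥
      [⊗]  ⊢ p2, p1, (p2⊥ ⊗ p1⊥)
        [Ax]  ⊢ p2, p2⊥
        [Ax]  ⊢ p1, p1⊥
    [Ax]  ⊢ p1, p1⊥
  [⊗]  ⊢ p1, p1, (p1⊥ ⊗ p1⊥)
    [Ax]  ⊢ p1, p1⊥
    [Ax]  ⊢ p1, p1⊥

Result: YES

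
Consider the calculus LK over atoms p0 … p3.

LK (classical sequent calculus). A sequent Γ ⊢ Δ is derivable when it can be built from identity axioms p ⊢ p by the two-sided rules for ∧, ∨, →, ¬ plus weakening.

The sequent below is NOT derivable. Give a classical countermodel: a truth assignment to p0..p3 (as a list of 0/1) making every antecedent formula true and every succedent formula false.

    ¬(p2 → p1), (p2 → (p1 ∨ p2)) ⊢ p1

Truth-table refutation:
  v=0000: Γ:[¬(p2 → p1)=F, (p2 → (p1 ∨ p2))=T] Δ:[p1=F] refutes=False
  v=0001: Γ:[¬(p2 → p1)=F, (p2 → (p1 ∨ p2))=T] Δ:[p1=F] refutes=False
  v=0010: Γ:[¬(p2 → p1)=T, (p2 → (p1 ∨ p2))=T] Δ:[p1=F] refutes=True  ← countermodel

Result: [0, 0, 1, 0]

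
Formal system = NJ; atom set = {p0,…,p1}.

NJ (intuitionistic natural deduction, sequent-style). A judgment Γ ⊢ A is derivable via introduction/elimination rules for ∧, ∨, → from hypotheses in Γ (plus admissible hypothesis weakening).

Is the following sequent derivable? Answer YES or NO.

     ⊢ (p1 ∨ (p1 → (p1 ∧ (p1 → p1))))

Derivation (root first):
[∨I₂]  ⊢ (p1 ∨ (p1 → (p1 ∧ (p1 → p1))))
  [→I]  ⊢ (p1 → (p1 ∧ (p1 → p1)))
    [∧I] p1 ⊢ (p1 ∧ (p1 → p1))
      [Ax] p1 ⊢ p1
      [→I]  ⊢ (p1 → p1)
        [Ax] p1 ⊢ p1

Result: YES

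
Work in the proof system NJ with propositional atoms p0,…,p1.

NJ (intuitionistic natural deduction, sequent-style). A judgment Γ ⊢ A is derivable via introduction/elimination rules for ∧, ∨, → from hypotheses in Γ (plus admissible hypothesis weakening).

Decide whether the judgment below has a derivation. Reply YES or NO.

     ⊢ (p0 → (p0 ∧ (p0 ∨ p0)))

Derivation trace:
[→I]  ⊢ (p0 → (p0 ∧ (p0 ∨ p0)))
  [∧I] p0 ⊢ (p0 ∧ (p0 ∨ p0))
    [Ax] p0 ⊢ p0
    [∨I₁] p0 ⊢ (p0 ∨ p0)
      [Ax] p0 ⊢ p0

Result: YES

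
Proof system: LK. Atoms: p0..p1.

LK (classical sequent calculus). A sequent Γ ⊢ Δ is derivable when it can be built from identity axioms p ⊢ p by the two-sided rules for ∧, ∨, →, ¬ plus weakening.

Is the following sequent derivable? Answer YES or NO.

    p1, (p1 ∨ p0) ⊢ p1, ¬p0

Derivation (root first):
[∨L] p1, (p1 ∨ p0) ⊢ p1, ¬p0
  [¬R] p1 ⊢ p1, ¬p0
    [WL] p1, p0 ⊢ p1
      [Ax] p1 ⊢ p1
  [WL] p1, p0 ⊢ p1
    [Ax] p1 ⊢ p1

Result: YES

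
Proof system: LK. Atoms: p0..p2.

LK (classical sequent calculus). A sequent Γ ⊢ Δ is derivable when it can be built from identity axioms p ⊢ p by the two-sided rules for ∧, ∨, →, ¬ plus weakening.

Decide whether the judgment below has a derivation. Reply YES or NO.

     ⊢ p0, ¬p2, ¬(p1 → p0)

Search for a countermodel by truth-table:
  v=000: Γ:[] Δ:[p0=F, ¬p2=T, ¬(p1 → p0)=F] refutes=False
  v=001: Γ:[] Δ:[p0=F, ¬p2=F, ¬(p1 → p0)=F] refutes=True  ← countermodel

Result: NO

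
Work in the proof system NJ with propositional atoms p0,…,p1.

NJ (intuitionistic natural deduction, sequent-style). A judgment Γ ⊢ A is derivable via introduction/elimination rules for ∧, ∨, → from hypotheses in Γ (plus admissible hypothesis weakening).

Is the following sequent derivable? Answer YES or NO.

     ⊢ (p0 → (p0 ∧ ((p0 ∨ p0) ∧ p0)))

Proof tree:
[→I]  ⊢ (p0 → (p0 ∧ ((p0 ∨ p0) ∧ p0)))
  [∧I] p0 ⊢ (p0 ∧ ((p0 ∨ p0) ∧ p0))
    [Ax] p0 ⊢ p0
    [∧I] p0 ⊢ ((p0 ∨ p0) ∧ p0)
      [∨I₂] p0 ⊢ (p0 ∨ p0)
        [Ax] p0 ⊢ p0
      [Ax] p0 ⊢ p0

Result: YES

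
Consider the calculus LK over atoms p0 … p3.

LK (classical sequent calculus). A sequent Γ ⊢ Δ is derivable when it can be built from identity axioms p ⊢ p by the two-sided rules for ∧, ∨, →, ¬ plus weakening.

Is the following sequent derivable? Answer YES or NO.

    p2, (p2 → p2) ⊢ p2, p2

Proof tree:
[WR] p2, (p2 → p2) ⊢ p2, p2
  [→L] p2, (p2 → p2) ⊢ p2
    [Ax] p2 ⊢ p2
    [Ax] p2 ⊢ p2

Result: YES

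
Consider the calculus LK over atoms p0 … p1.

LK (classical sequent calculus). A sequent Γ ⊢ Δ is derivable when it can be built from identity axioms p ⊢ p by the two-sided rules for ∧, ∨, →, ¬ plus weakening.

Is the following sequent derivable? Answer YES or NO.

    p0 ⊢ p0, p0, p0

Derivation (root first):
[WR] p0 ⊢ p0, p0, p0
  [WR] p0 ⊢ p0, p0
    [Ax] p0 ⊢ p0

Result: YES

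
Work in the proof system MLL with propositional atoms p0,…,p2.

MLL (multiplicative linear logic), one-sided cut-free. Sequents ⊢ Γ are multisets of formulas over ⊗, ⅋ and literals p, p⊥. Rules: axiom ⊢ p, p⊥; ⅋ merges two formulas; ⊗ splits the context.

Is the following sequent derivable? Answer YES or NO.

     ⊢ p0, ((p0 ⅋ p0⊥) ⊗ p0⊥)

Derivation trace:
[⊗]  ⊢ p0, ((p0 ⅋ p0⊥) ⊗ p0⊥)
  [⅋]  ⊢ (p0 ⅋ p0⊥)
    [Ax]  ⊢ p0, p0⊥
  [Ax]  ⊢ p0, p0⊥

Result: YES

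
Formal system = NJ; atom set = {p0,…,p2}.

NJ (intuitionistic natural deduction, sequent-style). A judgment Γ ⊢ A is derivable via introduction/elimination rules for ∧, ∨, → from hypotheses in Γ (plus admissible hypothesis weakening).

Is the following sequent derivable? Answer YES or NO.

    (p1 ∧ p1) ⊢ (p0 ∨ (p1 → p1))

Derivation (root first):
[Wk] (p1 ∧ p1) ⊢ (p0 ∨ (p1 → p1))
  [∨I₂]  ⊢ (p0 ∨ (p1 → p1))
    [→I]  ⊢ (p1 → p1)
      [Ax] p1 ⊢ p1

Result: YES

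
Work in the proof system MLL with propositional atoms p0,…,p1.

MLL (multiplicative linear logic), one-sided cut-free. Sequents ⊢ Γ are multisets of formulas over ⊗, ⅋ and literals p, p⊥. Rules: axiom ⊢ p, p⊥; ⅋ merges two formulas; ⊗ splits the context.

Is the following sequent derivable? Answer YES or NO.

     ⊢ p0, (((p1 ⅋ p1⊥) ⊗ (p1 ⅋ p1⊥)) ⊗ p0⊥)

Derivation trace:
[⊗]  ⊢ p0, (((p1 ⅋ p1⊥) ⊗ (p1 ⅋ p1⊥)) ⊗ p0⊥)
  [⊗]  ⊢ ((p1 ⅋ p1⊥) ⊗ (p1 ⅋ p1⊥))
    [⅋]  ⊢ (p1 ⅋ p1⊥)
      [Ax]  ⊢ p1, p1⊥
    [⅋]  ⊢ (p1 ⅋ p1⊥)
      [Ax]  ⊢ p1, p1⊥
  [Ax]  ⊢ p0, p0⊥

Result: YES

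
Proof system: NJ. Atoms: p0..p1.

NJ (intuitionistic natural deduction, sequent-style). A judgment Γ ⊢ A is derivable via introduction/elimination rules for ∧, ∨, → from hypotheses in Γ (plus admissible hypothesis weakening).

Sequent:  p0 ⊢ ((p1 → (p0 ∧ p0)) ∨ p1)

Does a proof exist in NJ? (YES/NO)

Derivation (root first):
[∨I₁] p0 ⊢ ((p1 → (p0 ∧ p0)) ∨ p1)
  [→I] p0 ⊢ (p1 → (p0 ∧ p0))
    [Wk] p0, p1 ⊢ (p0 ∧ p0)
      [∧I] p0 ⊢ (p0 ∧ p0)
        [Ax] p0 ⊢ p0
        [Ax] p0 ⊢ p0

Result: YES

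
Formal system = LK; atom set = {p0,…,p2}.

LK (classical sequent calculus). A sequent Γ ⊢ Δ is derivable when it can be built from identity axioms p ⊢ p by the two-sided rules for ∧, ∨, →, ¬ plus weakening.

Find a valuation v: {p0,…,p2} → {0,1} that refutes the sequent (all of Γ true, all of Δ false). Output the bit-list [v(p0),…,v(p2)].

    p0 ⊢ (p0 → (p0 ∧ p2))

Search for a countermodel by truth-table:
  v=000: Γ:[p0=F] Δ:[(p0 → (p0 ∧ p2))=T] refutes=False
  v=001: Γ:[p0=F] Δ:[(p0 → (p0 ∧ p2))=T] refutes=False
  v=010: Γ:[p0=F] Δ:[(p0 → (p0 ∧ p2))=T] refutes=False
  v=011: Γ:[p0=F] Δ:[(p0 → (p0 ∧ p2))=T] refutes=False
  v=100: Γ:[p0=T] Δ:[(p0 → (p0 ∧ p2))=F] refutes=True  ← countermodel

Result: [1, 0, 0]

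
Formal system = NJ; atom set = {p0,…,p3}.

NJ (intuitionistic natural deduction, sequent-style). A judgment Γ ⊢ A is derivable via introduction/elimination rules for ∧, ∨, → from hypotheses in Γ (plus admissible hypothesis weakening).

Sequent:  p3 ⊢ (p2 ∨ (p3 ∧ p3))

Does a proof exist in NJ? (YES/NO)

Derivation trace:
[∨I₂] p3 ⊢ (p2 ∨ (p3 ∧ p3))
  [∧I] p3 ⊢ (p3 ∧ p3)
    [Ax] p3 ⊢ p3
    [Ax] p3 ⊢ p3

Result: YES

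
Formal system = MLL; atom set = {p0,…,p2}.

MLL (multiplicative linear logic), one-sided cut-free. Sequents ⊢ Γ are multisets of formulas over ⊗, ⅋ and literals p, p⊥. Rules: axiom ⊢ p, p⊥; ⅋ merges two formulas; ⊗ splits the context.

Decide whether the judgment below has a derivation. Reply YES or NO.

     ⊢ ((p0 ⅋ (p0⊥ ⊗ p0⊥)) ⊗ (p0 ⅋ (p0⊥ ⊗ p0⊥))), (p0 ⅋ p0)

Derivation (root first):
[⅋]  ⊢ ((p0 ⅋ (p0⊥ ⊗ p0⊥)) ⊗ (p0 ⅋ (p0⊥ ⊗ p0⊥))), (p0 ⅋ p0)
  [⊗]  ⊢ p0, p0, ((p0 ⅋ (p0⊥ ⊗ p0⊥)) ⊗ (p0 ⅋ (p0⊥ ⊗ p0⊥)))
    [⅋]  ⊢ p0, (p0 ⅋ (p0⊥ ⊗ p0⊥))
      [⊗]  ⊢ p0, p0, (p0⊥ ⊗ p0⊥)
        [Ax]  ⊢ p0, p0⊥
        [Ax]  ⊢ p0, p0⊥
    [⅋]  ⊢ p0, (p0 ⅋ (p0⊥ ⊗ p0⊥))
      [⊗]  ⊢ p0, p0, (p0⊥ ⊗ p0⊥)
        [Ax]  ⊢ p0, p0⊥
        [Ax]  ⊢ p0, p0⊥

Result: YES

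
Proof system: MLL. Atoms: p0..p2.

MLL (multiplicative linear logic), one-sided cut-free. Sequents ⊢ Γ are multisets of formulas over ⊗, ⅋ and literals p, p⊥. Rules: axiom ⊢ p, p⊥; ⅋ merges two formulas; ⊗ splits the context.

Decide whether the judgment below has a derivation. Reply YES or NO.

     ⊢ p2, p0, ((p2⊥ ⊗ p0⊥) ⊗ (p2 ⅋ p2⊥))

Proof tree:
[⊗]  ⊢ p2, p0, ((p2⊥ ⊗ p0⊥) ⊗ (p2 ⅋ p2⊥))
  [⊗]  ⊢ p2, p0, (p2⊥ ⊗ p0⊥)
    [Ax]  ⊢ p2, p2⊥
    [Ax]  ⊢ p0, p0⊥
  [⅋]  ⊢ (p2 ⅋ p2⊥)
    [Ax]  ⊢ p2, p2⊥

Result: YES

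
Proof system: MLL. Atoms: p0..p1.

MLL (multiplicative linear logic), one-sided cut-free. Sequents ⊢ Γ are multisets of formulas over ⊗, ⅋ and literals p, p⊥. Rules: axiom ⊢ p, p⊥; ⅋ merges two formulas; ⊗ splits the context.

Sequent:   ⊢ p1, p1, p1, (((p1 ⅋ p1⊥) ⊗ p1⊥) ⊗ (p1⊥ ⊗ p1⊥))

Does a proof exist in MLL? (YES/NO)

Proof tree:
[⊗]  ⊢ p1, p1, p1, (((p1 ⅋ p1⊥) ⊗ p1⊥) ⊗ (p1⊥ ⊗ p1⊥))
  [⊗]  ⊢ p1, ((p1 ⅋ p1⊥) ⊗ p1⊥)
    [⅋]  ⊢ (p1 ⅋ p1⊥)
      [Ax]  ⊢ p1, p1⊥
    [Ax]  ⊢ p1, p1⊥
  [⊗]  ⊢ p1, p1, (p1⊥ ⊗ p1⊥)
    [Ax]  ⊢ p1, p1⊥
    [Ax]  ⊢ p1, p1⊥

Result: YES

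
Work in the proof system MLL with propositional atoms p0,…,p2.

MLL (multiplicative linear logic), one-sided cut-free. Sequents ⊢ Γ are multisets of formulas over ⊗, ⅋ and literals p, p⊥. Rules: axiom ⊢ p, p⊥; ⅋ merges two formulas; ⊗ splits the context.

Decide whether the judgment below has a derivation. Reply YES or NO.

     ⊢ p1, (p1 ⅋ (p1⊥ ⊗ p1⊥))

Derivation (root first):
[⅋]  ⊢ p1, (p1 ⅋ (p1⊥ ⊗ p1⊥))
  [⊗]  ⊢ p1, p1, (p1⊥ ⊗ p1⊥)
    [Ax]  ⊢ p1, p1⊥
    [Ax]  ⊢ p1, p1⊥

Result: YES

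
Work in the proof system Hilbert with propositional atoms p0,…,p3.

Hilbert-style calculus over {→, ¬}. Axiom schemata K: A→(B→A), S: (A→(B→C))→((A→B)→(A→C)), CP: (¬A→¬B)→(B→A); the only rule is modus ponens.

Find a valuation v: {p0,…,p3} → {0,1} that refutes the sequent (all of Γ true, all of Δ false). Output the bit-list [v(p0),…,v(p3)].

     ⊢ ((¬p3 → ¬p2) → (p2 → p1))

Enumerate valuations to refute Γ ⊢ Δ:
  v=0000: Γ:[] Δ:[((¬p3 → ¬p2) → (p2 → p1))=T] refutes=False
  v=0001: Γ:[] Δ:[((¬p3 → ¬p2) → (p2 → p1))=T] refutes=False
  v=0010: Γ:[] Δ:[((¬p3 → ¬p2) → (p2 → p1))=T] refutes=False
  v=0011: Γ:[] Δ:[((¬p3 → ¬p2) → (p2 → p1))=F] refutes=True  ← countermodel

Result: [0, 0, 1, 1]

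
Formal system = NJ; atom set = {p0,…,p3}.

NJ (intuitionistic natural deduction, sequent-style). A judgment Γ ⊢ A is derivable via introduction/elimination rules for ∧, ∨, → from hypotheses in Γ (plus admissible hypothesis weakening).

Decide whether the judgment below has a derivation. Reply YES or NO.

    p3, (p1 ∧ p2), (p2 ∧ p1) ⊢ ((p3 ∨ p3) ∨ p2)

Derivation trace:
[Wk] p3, (p1 ∧ p2), (p2 ∧ p1) ⊢ ((p3 ∨ p3) ∨ p2)
  [Wk] p3, (p1 ∧ p2) ⊢ ((p3 ∨ p3) ∨ p2)
    [∨I₁] p3 ⊢ ((p3 ∨ p3) ∨ p2)
      [∨I₂] p3 ⊢ (p3 ∨ p3)
        [Ax] p3 ⊢ p3

Result: YES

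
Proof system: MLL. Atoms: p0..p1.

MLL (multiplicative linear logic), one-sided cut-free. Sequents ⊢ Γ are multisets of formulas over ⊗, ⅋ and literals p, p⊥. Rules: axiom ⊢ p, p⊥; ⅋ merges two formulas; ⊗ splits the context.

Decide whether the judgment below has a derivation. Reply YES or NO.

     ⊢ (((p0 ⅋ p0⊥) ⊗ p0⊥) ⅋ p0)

Derivation (root first):
[⅋]  ⊢ (((p0 ⅋ p0⊥) ⊗ p0⊥) ⅋ p0)
  [⊗]  ⊢ p0, ((p0 ⅋ p0⊥) ⊗ p0⊥)
    [⅋]  ⊢ (p0 ⅋ p0⊥)
      [Ax]  ⊢ p0, p0⊥
    [Ax]  ⊢ p0, p0⊥

Result: YES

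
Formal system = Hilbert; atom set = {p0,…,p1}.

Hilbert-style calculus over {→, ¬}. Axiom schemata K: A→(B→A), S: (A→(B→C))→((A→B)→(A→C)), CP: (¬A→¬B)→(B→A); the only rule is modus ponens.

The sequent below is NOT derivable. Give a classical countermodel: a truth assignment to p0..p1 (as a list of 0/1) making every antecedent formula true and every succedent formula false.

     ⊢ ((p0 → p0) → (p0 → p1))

Search for a countermodel by truth-table:
  v=00: Γ:[] Δ:[((p0 → p0) → (p0 → p1))=T] refutes=False
  v=01: Γ:[] Δ:[((p0 → p0) → (p0 → p1))=T] refutes=False
  v=10: Γ:[] Δ:[((p0 → p0) → (p0 → p1))=F] refutes=True  ← countermodel

Result: [1, 0]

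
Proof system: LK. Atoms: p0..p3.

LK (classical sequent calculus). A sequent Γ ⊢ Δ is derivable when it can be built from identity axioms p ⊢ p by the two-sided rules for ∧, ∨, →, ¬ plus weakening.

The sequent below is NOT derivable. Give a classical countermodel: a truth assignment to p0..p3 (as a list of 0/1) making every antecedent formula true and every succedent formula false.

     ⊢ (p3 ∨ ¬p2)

Truth-table refutation:
  v=0000: Γ:[] Δ:[(p3 ∨ ¬p2)=T] refutes=False
  v=0001: Γ:[] Δ:[(p3 ∨ ¬p2)=T] refutes=False
  v=0010: Γ:[] Δ:[(p3 ∨ ¬p2)=F] refutes=True  ← countermodel

Result: [0, 0, 1, 0]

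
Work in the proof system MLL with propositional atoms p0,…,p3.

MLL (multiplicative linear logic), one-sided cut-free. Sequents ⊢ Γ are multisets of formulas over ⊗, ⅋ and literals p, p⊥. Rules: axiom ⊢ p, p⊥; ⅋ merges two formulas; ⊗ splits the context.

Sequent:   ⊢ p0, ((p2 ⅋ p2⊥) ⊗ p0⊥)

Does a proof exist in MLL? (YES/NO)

Derivation trace:
[⊗]  ⊢ p0, ((p2 ⅋ p2⊥) ⊗ p0⊥)
  [⅋]  ⊢ (p2 ⅋ p2⊥)
    [Ax]  ⊢ p2, p2⊥
  [Ax]  ⊢ p0, p0⊥

Result: YES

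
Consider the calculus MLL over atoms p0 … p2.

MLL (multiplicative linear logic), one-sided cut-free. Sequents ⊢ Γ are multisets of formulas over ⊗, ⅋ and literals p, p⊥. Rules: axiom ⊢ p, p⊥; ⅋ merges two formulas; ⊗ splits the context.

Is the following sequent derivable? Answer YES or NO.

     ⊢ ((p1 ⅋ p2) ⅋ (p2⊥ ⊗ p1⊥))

Derivation (root first):
[⅋]  ⊢ ((p1 ⅋ p2) ⅋ (p2⊥ ⊗ p1⊥))
  [⅋]  ⊢ (p2⊥ ⊗ p1⊥), (p1 ⅋ p2)
    [⊗]  ⊢ p2, p1, (p2⊥ ⊗ p1⊥)
      [Ax]  ⊢ p2, p2⊥
      [Ax]  ⊢ p1, p1⊥

Result: YES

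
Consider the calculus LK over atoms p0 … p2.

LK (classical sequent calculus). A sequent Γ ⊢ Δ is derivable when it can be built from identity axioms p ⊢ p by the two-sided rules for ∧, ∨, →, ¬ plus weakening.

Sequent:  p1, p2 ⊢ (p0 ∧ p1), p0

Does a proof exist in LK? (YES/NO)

Enumerate valuations to refute Γ ⊢ Δ:
  v=000: Γ:[p1=F, p2=F] Δ:[(p0 ∧ p1)=F, p0=F] refutes=False
  v=001: Γ:[p1=F, p2=T] Δ:[(p0 ∧ p1)=F, p0=F] refutes=False
  v=010: Γ:[p1=T, p2=F] Δ:[(p0 ∧ p1)=F, p0=F] refutes=False
  v=011: Γ:[p1=T, p2=T] Δ:[(p0 ∧ p1)=F, p0=F] refutes=True  ← countermodel

Result: NO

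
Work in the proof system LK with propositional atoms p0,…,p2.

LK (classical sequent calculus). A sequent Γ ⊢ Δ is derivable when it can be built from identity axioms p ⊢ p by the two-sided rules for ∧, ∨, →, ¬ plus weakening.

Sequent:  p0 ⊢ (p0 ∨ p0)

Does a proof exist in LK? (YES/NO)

Derivation trace:
[∨R] p0 ⊢ (p0 ∨ p0)
  [WR] p0 ⊢ p0, p0
    [Ax] p0 ⊢ p0

Result: YES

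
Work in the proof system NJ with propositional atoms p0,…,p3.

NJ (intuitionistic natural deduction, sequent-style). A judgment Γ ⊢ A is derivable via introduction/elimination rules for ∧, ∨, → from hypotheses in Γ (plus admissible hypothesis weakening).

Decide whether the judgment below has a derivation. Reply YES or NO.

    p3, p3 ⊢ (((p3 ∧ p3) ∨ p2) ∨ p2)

Derivation trace:
[∨I₁] p3, p3 ⊢ (((p3 ∧ p3) ∨ p2) ∨ p2)
  [∨I₁] p3, p3 ⊢ ((p3 ∧ p3) ∨ p2)
    [Wk] p3, p3 ⊢ (p3 ∧ p3)
      [∧I] p3 ⊢ (p3 ∧ p3)
        [Ax] p3 ⊢ p3
        [Ax] p3 ⊢ p3

Result: YES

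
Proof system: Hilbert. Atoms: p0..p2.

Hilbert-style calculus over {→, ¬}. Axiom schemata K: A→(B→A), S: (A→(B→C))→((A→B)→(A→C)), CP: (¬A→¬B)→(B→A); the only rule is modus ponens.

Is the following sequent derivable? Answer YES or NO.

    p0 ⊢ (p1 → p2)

Enumerate valuations to refute Γ ⊢ Δ:
  v=000: Γ:[p0=F] Δ:[(p1 → p2)=T] refutes=False
  v=001: Γ:[p0=F] Δ:[(p1 → p2)=T] refutes=False
  v=010: Γ:[p0=F] Δ:[(p1 → p2)=F] refutes=False
  v=011: Γ:[p0=F] Δ:[(p1 → p2)=T] refutes=False
  v=100: Γ:[p0=T] Δ:[(p1 → p2)=T] refutes=False
  v=101: Γ:[p0=T] Δ:[(p1 → p2)=T] refutes=False
  v=110: Γ:[p0=T] Δ:[(p1 → p2)=F] refutes=True  ← countermodel

Result: NO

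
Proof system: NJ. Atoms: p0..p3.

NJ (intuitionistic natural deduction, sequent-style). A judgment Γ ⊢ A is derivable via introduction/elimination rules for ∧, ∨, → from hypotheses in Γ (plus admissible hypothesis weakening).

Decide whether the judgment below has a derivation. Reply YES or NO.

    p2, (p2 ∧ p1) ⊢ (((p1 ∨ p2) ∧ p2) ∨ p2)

Proof tree:
[∨I₁] p2, (p2 ∧ p1) ⊢ (((p1 ∨ p2) ∧ p2) ∨ p2)
  [Wk] p2, (p2 ∧ p1) ⊢ ((p1 ∨ p2) ∧ p2)
    [∧I] p2 ⊢ ((p1 ∨ p2) ∧ p2)
      [∨I₂] p2 ⊢ (p1 ∨ p2)
        [Ax] p2 ⊢ p2
      [Ax] p2 ⊢ p2

Result: YES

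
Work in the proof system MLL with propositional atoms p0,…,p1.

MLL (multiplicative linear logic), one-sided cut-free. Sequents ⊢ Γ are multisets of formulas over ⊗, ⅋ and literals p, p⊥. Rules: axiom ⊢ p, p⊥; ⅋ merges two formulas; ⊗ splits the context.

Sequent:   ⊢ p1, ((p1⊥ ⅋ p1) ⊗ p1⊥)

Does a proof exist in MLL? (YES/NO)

Derivation trace:
[⊗]  ⊢ p1, ((p1⊥ ⅋ p1) ⊗ p1⊥)
  [⅋]  ⊢ (p1⊥ ⅋ p1)
    [Ax]  ⊢ p1, p1⊥
  [Ax]  ⊢ p1, p1⊥

Result: YES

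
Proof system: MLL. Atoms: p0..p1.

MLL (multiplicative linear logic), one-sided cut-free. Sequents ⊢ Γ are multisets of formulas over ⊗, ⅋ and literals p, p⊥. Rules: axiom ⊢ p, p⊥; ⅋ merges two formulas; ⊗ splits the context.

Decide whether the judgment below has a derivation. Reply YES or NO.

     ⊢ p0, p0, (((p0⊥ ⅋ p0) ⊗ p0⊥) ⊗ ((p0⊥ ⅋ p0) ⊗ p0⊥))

Proof tree:
[⊗]  ⊢ p0, p0, (((p0⊥ ⅋ p0) ⊗ p0⊥) ⊗ ((p0⊥ ⅋ p0) ⊗ p0⊥))
  [⊗]  ⊢ p0, ((p0⊥ ⅋ p0) ⊗ p0⊥)
    [⅋]  ⊢ (p0⊥ ⅋ p0)
      [Ax]  ⊢ p0, p0⊥
    [Ax]  ⊢ p0, p0⊥
  [⊗]  ⊢ p0, ((p0⊥ ⅋ p0) ⊗ p0⊥)
    [⅋]  ⊢ (p0⊥ ⅋ p0)
      [Ax]  ⊢ p0, p0⊥
    [Ax]  ⊢ p0, p0⊥

Result: YES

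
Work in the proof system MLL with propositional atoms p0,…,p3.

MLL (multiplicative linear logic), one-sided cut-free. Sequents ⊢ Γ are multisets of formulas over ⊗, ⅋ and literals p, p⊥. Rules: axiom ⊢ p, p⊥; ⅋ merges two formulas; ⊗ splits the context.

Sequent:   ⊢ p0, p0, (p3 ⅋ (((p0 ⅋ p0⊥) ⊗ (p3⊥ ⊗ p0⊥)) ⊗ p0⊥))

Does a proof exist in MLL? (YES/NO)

Derivation trace:
[⅋]  ⊢ p0, p0, (p3 ⅋ (((p0 ⅋ p0⊥) ⊗ (p3⊥ ⊗ p0⊥)) ⊗ p0⊥))
  [⊗]  ⊢ p3, p0, p0, (((p0 ⅋ p0⊥) ⊗ (p3⊥ ⊗ p0⊥)) ⊗ p0⊥)
    [⊗]  ⊢ p3, p0, ((p0 ⅋ p0⊥) ⊗ (p3⊥ ⊗ p0⊥))
      [⅋]  ⊢ (p0 ⅋ p0⊥)
        [Ax]  ⊢ p0, p0⊥
      [⊗]  ⊢ p3, p0, (p3⊥ ⊗ p0⊥)
        [Ax]  ⊢ p3, p3⊥
        [Ax]  ⊢ p0, p0⊥
    [Ax]  ⊢ p0, p0⊥

Result: YES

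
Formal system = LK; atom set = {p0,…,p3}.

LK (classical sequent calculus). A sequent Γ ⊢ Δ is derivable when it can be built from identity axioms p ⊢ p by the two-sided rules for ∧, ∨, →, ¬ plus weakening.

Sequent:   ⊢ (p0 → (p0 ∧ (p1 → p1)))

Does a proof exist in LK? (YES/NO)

Proof tree:
[→R]  ⊢ (p0 → (p0 ∧ (p1 → p1)))
  [∧R] p0 ⊢ (p0 ∧ (p1 → p1))
    [Ax] p0 ⊢ p0
    [→R]  ⊢ (p1 → p1)
      [Ax] p1 ⊢ p1

Result: YES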